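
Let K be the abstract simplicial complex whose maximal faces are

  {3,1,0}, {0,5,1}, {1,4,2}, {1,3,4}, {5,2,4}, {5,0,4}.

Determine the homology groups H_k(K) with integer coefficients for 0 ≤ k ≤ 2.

Order the vertices as 0 < 1 < 2 < 3 < 4 < 5. Listing each simplex with vertices in this order, K has dimension 2 with simplices:

  0-simplices (6): [0], [1], [2], [3], [4], [5]
  1-simplices (12): [0,1], [0,3], [0,4], [0,5], [1,2], [1,3], [1,4], [1,5], [2,4], [2,5], [3,4], [4,5]
  2-simplices (6): [0,1,3], [0,1,5], [0,4,5], [1,2,4], [1,3,4], [2,4,5]

giving chain groups C_0 ≅ Z^6, C_1 ≅ Z^12, C_2 ≅ Z^6.

The boundary map ∂_1: C_1 → C_0 maps an edge to its endpoints' difference, ∂[p,q] = q − p. For instance
  ∂[3,4] = [4] − [3].
The resulting 6×12 matrix has rank 5, and its Smith normal form has invariant factors (1,1,1,1,1).

Boundary ∂_2: C_2 → C_1 sends each 2-simplex [p,q,r] to [q,r] − [p,r] + [p,q]. For instance
  ∂[0,4,5] = [4,5] − [0,5] + [0,4],
  ∂[1,2,4] = [2,4] − [1,4] + [1,2].
This gives a 12×6 integer matrix of rank 6; reducing to Smith normal form yields diagonal entries (1,1,1,1,1,1).

From H_k ≅ ker(∂_k) / im(∂_{k+1}) we obtain:

  H_0: rank C_0 − rank ∂_1 = 6 − 5 = 1, and the invariant factors of ∂_1 are all 1, so H_0 = Z.
  H_1: rank ker ∂_1 − rank ∂_2 = (12 − 5) − 6 = 1, and the invariant factors of ∂_2 are all 1, so H_1 = Z.
  H_2: rank ker ∂_2 − rank ∂_3 = (6 − 6) − 0 = 0, and there is no ∂_3, so H_2 = 0.

As a check, the Euler characteristic is 6 − 12 + 6 = 0, which agrees with 1 − 1 + 0 = 0.
(K is a triangulation of the cylinder S^1 x I.)

H_0 ≅ Z,  H_1 ≅ Z,  H_2 = 0.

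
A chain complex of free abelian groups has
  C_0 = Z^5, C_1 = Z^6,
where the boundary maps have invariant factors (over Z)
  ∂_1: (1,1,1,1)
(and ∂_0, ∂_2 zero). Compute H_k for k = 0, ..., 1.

H_0: b_0 = 5 − 0 − 4 = 1; torsion from ∂_1 factors > 1: none. So H_0 ≅ Z.
H_1: b_1 = 6 − 4 − 0 = 2; torsion from ∂_2 factors > 1: none. So H_1 ≅ Z^2.

H_0 ≅ Z,  H_1 ≅ Z^2.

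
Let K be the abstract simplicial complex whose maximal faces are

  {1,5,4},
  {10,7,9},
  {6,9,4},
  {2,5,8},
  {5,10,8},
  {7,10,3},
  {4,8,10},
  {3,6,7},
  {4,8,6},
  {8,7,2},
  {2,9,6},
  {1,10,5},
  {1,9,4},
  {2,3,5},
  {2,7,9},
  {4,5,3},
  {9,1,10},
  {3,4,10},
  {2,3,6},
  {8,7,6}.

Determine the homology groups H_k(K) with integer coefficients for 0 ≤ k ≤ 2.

H_0 ≅ Z,  H_1 ≅ Z × Z/2,  H_2 = 0.

K has 10 vertices, 30 edges, 20 triangles.
rank ∂_0 = 0, rank ∂_1 = 9 ⇒ b_0 = 10 − 0 − 9 = 1; all invariant factors of ∂_1 are 1 so no torsion. So H_0 = Z.
rank ∂_1 = 9, rank ∂_2 = 20 ⇒ b_1 = 30 − 9 − 20 = 1; ∂_2 has invariant factor(s) [2] giving torsion. So H_1 = Z × Z/2.
rank ∂_2 = 20, rank ∂_3 = 0 ⇒ b_2 = 20 − 20 − 0 = 0. So H_2 = 0.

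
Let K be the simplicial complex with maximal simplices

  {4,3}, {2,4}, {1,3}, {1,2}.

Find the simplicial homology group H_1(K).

H_1 = Z.

We work with the vertex ordering 1 < 2 < 3 < 4. The simplices of K, each written with vertices in increasing order, are:

  0-simplices (4): [1], [2], [3], [4]
  1-simplices (4): [1,2], [1,3], [2,4], [3,4]

giving chain groups C_0 ≅ Z^4, C_1 ≅ Z^4.

∂_1: C_1 → C_0 sends each edge [p,q] (with p < q) to q − p. For instance
  ∂[1,2] = [2] − [1].
The 4×4 boundary matrix has rank 3 and Smith normal form diag(1,1,1).

From H_k ≅ ker(∂_k) / im(∂_{k+1}) we obtain:

  H_1: rank ker ∂_1 − rank ∂_2 = (4 − 3) − 0 = 1, and there is no ∂_2, so H_1 = Z.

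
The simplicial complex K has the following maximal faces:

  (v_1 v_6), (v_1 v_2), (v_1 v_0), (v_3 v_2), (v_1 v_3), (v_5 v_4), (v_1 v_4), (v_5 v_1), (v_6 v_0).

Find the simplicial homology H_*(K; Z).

Fix the vertex order v_0 < v_1 < v_2 < v_3 < v_4 < v_5 < v_6 and write every simplex with vertices in increasing order. Then dim K = 1 and the simplices of K are:

  0-simplices (7): [v_0], [v_1], [v_2], [v_3], [v_4], [v_5], [v_6]
  1-simplices (9): [v_0,v_1], [v_0,v_6], [v_1,v_2], [v_1,v_3], [v_1,v_4], [v_1,v_5], [v_1,v_6], [v_2,v_3], [v_4,v_5]

giving chain groups C_0 ≅ Z^7, C_1 ≅ Z^9.

∂_1: C_1 → C_0 maps an edge to its endpoints' difference, ∂[p,q] = q − p.
This gives a 7×9 integer matrix of rank 6; reducing to Smith normal form yields diagonal entries (1,1,1,1,1,1).

Computing H_k = (kernel of ∂_k) / (image of ∂_{k+1}):

  H_0: rank C_0 − rank ∂_1 = 7 − 6 = 1, and the invariant factors of ∂_1 are all 1, so H_0 = Z.
  H_1: rank ker ∂_1 − rank ∂_2 = (9 − 6) − 0 = 3, and there is no ∂_2, so H_1 = Z^3.

H_0 ≅ Z,  H_1 ≅ Z^3.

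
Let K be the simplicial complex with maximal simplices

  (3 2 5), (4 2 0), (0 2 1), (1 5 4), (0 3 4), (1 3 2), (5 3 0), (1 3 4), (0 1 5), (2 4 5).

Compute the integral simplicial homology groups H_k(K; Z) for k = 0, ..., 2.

Take the total order 0 < 1 < 2 < 3 < 4 < 5 on the vertex set. Then K (dimension 2) consists of the simplices:

  0-simplices (6): [0], [1], [2], [3], [4], [5]
  1-simplices (15): [0,1], [0,2], [0,3], [0,4], [0,5], [1,2], [1,3], [1,4], [1,5], [2,3], [2,4], [2,5], [3,4], [3,5], [4,5]
  2-simplices (10): [0,1,2], [0,1,5], [0,2,4], [0,3,4], [0,3,5], [1,2,3], [1,3,4], [1,4,5], [2,3,5], [2,4,5]

giving chain groups C_0 ≅ Z^6, C_1 ≅ Z^15, C_2 ≅ Z^10.

∂_1: C_1 → C_0 sends each edge [p,q] (with p < q) to q − p. For instance
  ∂[1,4] = [4] − [1].
This gives a 6×15 integer matrix of rank 5; reducing to Smith normal form yields diagonal entries (1,1,1,1,1).

∂_2: C_2 → C_1 sends each 2-simplex [p,q,r] to [q,r] − [p,r] + [p,q]. For instance
  ∂[0,1,5] = [1,5] − [0,5] + [0,1],
  ∂[0,1,2] = [1,2] − [0,2] + [0,1].
The resulting 15×10 matrix has rank 10, and its Smith normal form has invariant factors (1,1,1,1,1,1,1,1,1,2).

Reading off H_k = ker ∂_k / im ∂_{k+1}:

  H_0: rank C_0 − rank ∂_1 = 6 − 5 = 1, and the invariant factors of ∂_1 are all 1, so H_0 ≅ Z.
  H_1: rank ker ∂_1 − rank ∂_2 = (15 − 5) − 10 = 0, and ∂_2 has invariant factor 2 > 1, so H_1 ≅ Z/2.
  H_2: rank ker ∂_2 − rank ∂_3 = (10 − 10) − 0 = 0, and there is no ∂_3, so H_2 ≅ 0.

As a check, the Euler characteristic is 6 − 15 + 10 = 1, which agrees with 1 − 0 + 0 = 1.

H_0 = Z,  H_1 = Z/2,  H_2 = 0.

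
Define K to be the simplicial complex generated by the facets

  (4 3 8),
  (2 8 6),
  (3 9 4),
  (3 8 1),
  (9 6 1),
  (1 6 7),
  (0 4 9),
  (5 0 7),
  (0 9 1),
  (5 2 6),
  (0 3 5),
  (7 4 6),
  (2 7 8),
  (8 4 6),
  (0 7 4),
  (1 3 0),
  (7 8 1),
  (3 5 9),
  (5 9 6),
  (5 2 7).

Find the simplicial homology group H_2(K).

H_2 = 0.

Fix the vertex order 0 < 1 < 2 < 3 < 4 < 5 < 6 < 7 < 8 < 9 and write every simplex with vertices in increasing order. Then dim K = 2 and the simplices of K are:

  0-simplices (10): [0], [1], [2], [3], [4], [5], [6], [7], [8], [9]
  1-simplices (30): (30 of them)
  2-simplices (20): (20 of them)

so the chain groups are C_0 ≅ Z^10, C_1 ≅ Z^30, C_2 ≅ Z^20.

The boundary map ∂_1: C_1 → C_0 maps an edge to its endpoints' difference, ∂[p,q] = q − p. For instance
  ∂[5,7] = [7] − [5].
The resulting 10×30 matrix has rank 9, and its Smith normal form has invariant factors (1,1,1,1,1,1,1,1,1).

∂_2: C_2 → C_1 sends each 2-simplex [p,q,r] to [q,r] − [p,r] + [p,q]. For instance
  ∂[2,5,6] = [5,6] − [2,6] + [2,5],
  ∂[2,7,8] = [7,8] − [2,8] + [2,7].
The 30×20 boundary matrix has rank 20 and Smith normal form diag(1,1,1,1,1,1,1,1,1,1,1,1,1,1,1,1,1,1,1,2).

Reading off H_k = ker ∂_k / im ∂_{k+1}:

  H_2: rank ker ∂_2 − rank ∂_3 = (20 − 20) − 0 = 0, and there is no ∂_3, so H_2 ≅ 0.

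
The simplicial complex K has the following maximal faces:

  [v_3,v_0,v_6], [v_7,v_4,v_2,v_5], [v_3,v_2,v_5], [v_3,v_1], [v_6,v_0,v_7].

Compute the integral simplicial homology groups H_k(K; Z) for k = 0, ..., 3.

Fix the vertex order v_0 < v_1 < v_2 < v_3 < v_4 < v_5 < v_6 < v_7 and write every simplex with vertices in increasing order. Then dim K = 3 and the simplices of K are:

  0-simplices (8): [v_0], [v_1], [v_2], [v_3], [v_4], [v_5], [v_6], [v_7]
  1-simplices (14): [v_0,v_3], [v_0,v_6], [v_0,v_7], [v_1,v_3], [v_2,v_3], [v_2,v_4], [v_2,v_5], [v_2,v_7], [v_3,v_5], [v_3,v_6], [v_4,v_5], [v_4,v_7], [v_5,v_7], [v_6,v_7]
  2-simplices (7): [v_0,v_3,v_6], [v_0,v_6,v_7], [v_2,v_3,v_5], [v_2,v_4,v_5], [v_2,v_4,v_7], [v_2,v_5,v_7], [v_4,v_5,v_7]
  3-simplices (1): [v_2,v_4,v_5,v_7]

so the chain groups are C_0 ≅ Z^8, C_1 ≅ Z^14, C_2 ≅ Z^7, C_3 ≅ Z^1.

∂_1: C_1 → C_0 is given by ∂[p,q] = [q] − [p].
As a 8×14 matrix over Z this has rank 7, with invariant factors (1,1,1,1,1,1,1).

The boundary map ∂_2: C_2 → C_1 maps a triangle to the signed sum of its edges. For instance
  ∂[v_2,v_3,v_5] = [v_3,v_5] − [v_2,v_5] + [v_2,v_3],
  ∂[v_2,v_4,v_7] = [v_4,v_7] − [v_2,v_7] + [v_2,v_4].
This gives a 14×7 integer matrix of rank 6; reducing to Smith normal form yields diagonal entries (1,1,1,1,1,1).

Boundary ∂_3: C_3 → C_2 sends each 3-simplex σ to the alternating sum Σ_i (−1)^i (σ with its i-th vertex removed). For instance
  ∂[v_2,v_4,v_5,v_7] = [v_4,v_5,v_7] − [v_2,v_5,v_7] + [v_2,v_4,v_7] − [v_2,v_4,v_5].
The resulting 7×1 matrix has rank 1, and its Smith normal form has invariant factors (1).

Reading off H_k = ker ∂_k / im ∂_{k+1}:

  H_0: rank C_0 − rank ∂_1 = 8 − 7 = 1, and the invariant factors of ∂_1 are all 1, so H_0 ≅ Z.
  H_1: rank ker ∂_1 − rank ∂_2 = (14 − 7) − 6 = 1, and the invariant factors of ∂_2 are all 1, so H_1 ≅ Z.
  H_2: rank ker ∂_2 − rank ∂_3 = (7 − 6) − 1 = 0, and the invariant factors of ∂_3 are all 1, so H_2 ≅ 0.
  H_3: rank ker ∂_3 − rank ∂_4 = (1 − 1) − 0 = 0, and there is no ∂_4, so H_3 ≅ 0.

H_0 ≅ Z,  H_1 ≅ Z,  H_2 = 0,  H_3 = 0.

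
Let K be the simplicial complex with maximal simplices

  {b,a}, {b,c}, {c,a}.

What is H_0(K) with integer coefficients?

H_0 = Z.

Take the total order a < b < c on the vertex set. Then K (dimension 1) consists of the simplices:

  0-simplices (3): a, b, c
  1-simplices (3): ab, ac, bc

so the chain groups are C_0 ≅ Z^3, C_1 ≅ Z^3.

Boundary ∂_1: C_1 → C_0 maps an edge to its endpoints' difference, ∂[p,q] = q − p.
This gives a 3×3 integer matrix of rank 2; reducing to Smith normal form yields diagonal entries (1,1).

Now H_k = ker ∂_k / im ∂_{k+1}, so:

  H_0: rank C_0 − rank ∂_1 = 3 − 2 = 1, and the invariant factors of ∂_1 are all 1, so H_0 = Z.

(K is a triangulation of the circle S^1.)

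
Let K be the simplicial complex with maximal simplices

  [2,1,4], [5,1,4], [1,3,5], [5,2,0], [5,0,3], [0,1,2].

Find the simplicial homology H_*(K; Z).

H_0 = Z,  H_1 = Z,  H_2 = 0.

Take the total order 0 < 1 < 2 < 3 < 4 < 5 on the vertex set. Then K (dimension 2) consists of the simplices:

  0-simplices (6): [0], [1], [2], [3], [4], [5]
  1-simplices (12): [0,1], [0,2], [0,3], [0,5], [1,2], [1,3], [1,4], [1,5], [2,4], [2,5], [3,5], [4,5]
  2-simplices (6): [0,1,2], [0,2,5], [0,3,5], [1,2,4], [1,3,5], [1,4,5]

Hence C_0 ≅ Z^6, C_1 ≅ Z^12, C_2 ≅ Z^6.

∂_1: C_1 → C_0 sends each edge [p,q] (with p < q) to q − p.
This gives a 6×12 integer matrix of rank 5; reducing to Smith normal form yields diagonal entries (1,1,1,1,1).

∂_2: C_2 → C_1 acts by ∂[p,q,r] = [q,r] − [p,r] + [p,q]. For instance
  ∂[1,3,5] = [3,5] − [1,5] + [1,3],
  ∂[0,1,2] = [1,2] − [0,2] + [0,1].
As a 12×6 matrix over Z this has rank 6, with invariant factors (1,1,1,1,1,1).

Reading off H_k = ker ∂_k / im ∂_{k+1}:

  H_0: rank C_0 − rank ∂_1 = 6 − 5 = 1, and the invariant factors of ∂_1 are all 1, so H_0 ≅ Z.
  H_1: rank ker ∂_1 − rank ∂_2 = (12 − 5) − 6 = 1, and the invariant factors of ∂_2 are all 1, so H_1 ≅ Z.
  H_2: rank ker ∂_2 − rank ∂_3 = (6 − 6) − 0 = 0, and there is no ∂_3, so H_2 ≅ 0.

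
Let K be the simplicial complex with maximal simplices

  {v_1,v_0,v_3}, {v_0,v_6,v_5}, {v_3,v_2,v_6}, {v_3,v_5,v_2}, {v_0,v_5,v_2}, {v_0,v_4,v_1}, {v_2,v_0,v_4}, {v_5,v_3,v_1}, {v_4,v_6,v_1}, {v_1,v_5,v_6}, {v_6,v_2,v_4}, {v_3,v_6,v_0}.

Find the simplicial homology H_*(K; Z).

H_0 ≅ Z,  H_1 ≅ Z/2Z,  H_2 = 0.

Take the total order v_0 < v_1 < v_2 < v_3 < v_4 < v_5 < v_6 on the vertex set. Then K (dimension 2) consists of the simplices:

  0-simplices (7): [v_0], [v_1], [v_2], [v_3], [v_4], [v_5], [v_6]
  1-simplices (18): (18 of them)
  2-simplices (12): (12 of them)

Hence C_0 ≅ Z^7, C_1 ≅ Z^18, C_2 ≅ Z^12.

The boundary map ∂_1: C_1 → C_0 is given by ∂[p,q] = [q] − [p].
The 7×18 boundary matrix has rank 6 and Smith normal form diag(1,1,1,1,1,1).

The boundary map ∂_2: C_2 → C_1 acts by ∂[p,q,r] = [q,r] − [p,r] + [p,q]. For instance
  ∂[v_0,v_5,v_6] = [v_5,v_6] − [v_0,v_6] + [v_0,v_5],
  ∂[v_2,v_3,v_6] = [v_3,v_6] − [v_2,v_6] + [v_2,v_3].
As a 18×12 matrix over Z this has rank 12, with invariant factors (1,1,1,1,1,1,1,1,1,1,1,2).

From H_k ≅ ker(∂_k) / im(∂_{k+1}) we obtain:

  H_0: rank C_0 − rank ∂_1 = 7 − 6 = 1, and the invariant factors of ∂_1 are all 1, so H_0 ≅ Z.
  H_1: rank ker ∂_1 − rank ∂_2 = (18 − 6) − 12 = 0, and ∂_2 has invariant factor 2 > 1, so H_1 ≅ Z/2Z.
  H_2: rank ker ∂_2 − rank ∂_3 = (12 − 12) − 0 = 0, and there is no ∂_3, so H_2 ≅ 0.

(K is a triangulation of the real projective plane RP^2.)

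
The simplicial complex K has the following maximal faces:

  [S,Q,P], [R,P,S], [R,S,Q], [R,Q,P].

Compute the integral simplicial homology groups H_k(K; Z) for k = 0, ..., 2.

We work with the vertex ordering P < Q < R < S. The simplices of K, each written with vertices in increasing order, are:

  0-simplices (4): P, Q, R, S
  1-simplices (6): PQ, PR, PS, QR, QS, RS
  2-simplices (4): PQR, PQS, PRS, QRS

Hence C_0 ≅ Z^4, C_1 ≅ Z^6, C_2 ≅ Z^4.

Boundary ∂_1: C_1 → C_0 sends each edge [p,q] (with p < q) to q − p.
The 4×6 boundary matrix has rank 3 and Smith normal form diag(1,1,1).

The boundary map ∂_2: C_2 → C_1 maps a triangle to the signed sum of its edges. For instance
  ∂QRS = RS − QS + QR,
  ∂PQR = QR − PR + PQ.
The resulting 6×4 matrix has rank 3, and its Smith normal form has invariant factors (1,1,1).

Reading off H_k = ker ∂_k / im ∂_{k+1}:

  H_0: rank C_0 − rank ∂_1 = 4 − 3 = 1, and the invariant factors of ∂_1 are all 1, so H_0 = Z.
  H_1: rank ker ∂_1 − rank ∂_2 = (6 − 3) − 3 = 0, and the invariant factors of ∂_2 are all 1, so H_1 = 0.
  H_2: rank ker ∂_2 − rank ∂_3 = (4 − 3) − 0 = 1, and there is no ∂_3, so H_2 = Z.

As a check, the Euler characteristic is 4 − 6 + 4 = 2, which agrees with 1 − 0 + 1 = 2.

H_0 ≅ Z,  H_1 = 0,  H_2 ≅ Z.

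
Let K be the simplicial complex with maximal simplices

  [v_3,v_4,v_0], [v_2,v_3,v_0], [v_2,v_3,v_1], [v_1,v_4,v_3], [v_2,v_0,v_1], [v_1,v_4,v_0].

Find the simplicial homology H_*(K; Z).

H_0 ≅ Z,  H_1 = 0,  H_2 ≅ Z.

Fix the vertex order v_0 < v_1 < v_2 < v_3 < v_4 and write every simplex with vertices in increasing order. Then dim K = 2 and the simplices of K are:

  0-simplices (5): [v_0], [v_1], [v_2], [v_3], [v_4]
  1-simplices (9): [v_0,v_1], [v_0,v_2], [v_0,v_3], [v_0,v_4], [v_1,v_2], [v_1,v_3], [v_1,v_4], [v_2,v_3], [v_3,v_4]
  2-simplices (6): [v_0,v_1,v_2], [v_0,v_1,v_4], [v_0,v_2,v_3], [v_0,v_3,v_4], [v_1,v_2,v_3], [v_1,v_3,v_4]

so the chain groups are C_0 ≅ Z^5, C_1 ≅ Z^9, C_2 ≅ Z^6.

∂_1: C_1 → C_0 sends each edge [p,q] (with p < q) to q − p.
As a 5×9 matrix over Z this has rank 4, with invariant factors (1,1,1,1).

The boundary map ∂_2: C_2 → C_1 sends each 2-simplex [p,q,r] to [q,r] − [p,r] + [p,q]. For instance
  ∂[v_0,v_3,v_4] = [v_3,v_4] − [v_0,v_4] + [v_0,v_3],
  ∂[v_0,v_2,v_3] = [v_2,v_3] − [v_0,v_3] + [v_0,v_2].
The 9×6 boundary matrix has rank 5 and Smith normal form diag(1,1,1,1,1).

Reading off H_k = ker ∂_k / im ∂_{k+1}:

  H_0: rank C_0 − rank ∂_1 = 5 − 4 = 1, and the invariant factors of ∂_1 are all 1, so H_0 ≅ Z.
  H_1: rank ker ∂_1 − rank ∂_2 = (9 − 4) − 5 = 0, and the invariant factors of ∂_2 are all 1, so H_1 ≅ 0.
  H_2: rank ker ∂_2 − rank ∂_3 = (6 − 5) − 0 = 1, and there is no ∂_3, so H_2 ≅ Z.

As a check, the Euler characteristic is 5 − 9 + 6 = 2, which agrees with 1 − 0 + 1 = 2.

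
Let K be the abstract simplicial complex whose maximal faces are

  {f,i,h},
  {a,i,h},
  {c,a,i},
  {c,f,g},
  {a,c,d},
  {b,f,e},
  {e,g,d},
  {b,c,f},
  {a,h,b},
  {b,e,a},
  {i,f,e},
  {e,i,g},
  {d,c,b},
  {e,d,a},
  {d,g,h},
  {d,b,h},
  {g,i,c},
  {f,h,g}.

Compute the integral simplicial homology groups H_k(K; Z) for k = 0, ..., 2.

Order the vertices as a < b < c < d < e < f < g < h < i. Listing each simplex with vertices in this order, K has dimension 2 with simplices:

  0-simplices (9): a, b, c, d, e, f, g, h, i
  1-simplices (27): ab, ac, ad, ae, ah, ai, bc, bd, be, bf, bh, cd, cf, cg, ci, de, dg, dh, ef, eg, ei, fg, fh, fi, gh, gi, hi
  2-simplices (18): abe, abh, acd, aci, ade, ahi, bcd, bcf, bdh, bef, cfg, cgi, deg, dgh, efi, egi, fgh, fhi

so the chain groups are C_0 ≅ Z^9, C_1 ≅ Z^27, C_2 ≅ Z^18.

The boundary map ∂_1: C_1 → C_0 sends each edge [p,q] (with p < q) to q − p. For instance
  ∂ab = b − a.
The 9×27 boundary matrix has rank 8 and Smith normal form diag(1,1,1,1,1,1,1,1).

Boundary ∂_2: C_2 → C_1 maps a triangle to the signed sum of its edges. For instance
  ∂bef = ef − bf + be,
  ∂ahi = hi − ai + ah.
The 27×18 boundary matrix has rank 18 and Smith normal form diag(1,1,1,1,1,1,1,1,1,1,1,1,1,1,1,1,1,2).

Reading off H_k = ker ∂_k / im ∂_{k+1}:

  H_0: rank C_0 − rank ∂_1 = 9 − 8 = 1, and the invariant factors of ∂_1 are all 1, so H_0 = Z.
  H_1: rank ker ∂_1 − rank ∂_2 = (27 − 8) − 18 = 1, and ∂_2 has invariant factor 2 > 1, so H_1 = Z ⊕ Z/2.
  H_2: rank ker ∂_2 − rank ∂_3 = (18 − 18) − 0 = 0, and there is no ∂_3, so H_2 = 0.

As a check, the Euler characteristic is 9 − 27 + 18 = 0, which agrees with 1 − 1 + 0 = 0.

H_0 = Z,  H_1 = Z ⊕ Z/2,  H_2 = 0.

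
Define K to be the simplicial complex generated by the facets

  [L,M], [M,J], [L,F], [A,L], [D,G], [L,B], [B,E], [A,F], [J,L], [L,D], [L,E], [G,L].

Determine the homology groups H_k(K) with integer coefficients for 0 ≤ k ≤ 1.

H_0 ≅ Z,  H_1 ≅ Z^4.

Fix the vertex order A < B < D < E < F < G < J < L < M and write every simplex with vertices in increasing order. Then dim K = 1 and the simplices of K are:

  0-simplices (9): A, B, D, E, F, G, J, L, M
  1-simplices (12): AF, AL, BE, BL, DG, DL, EL, FL, GL, JL, JM, LM

Hence C_0 ≅ Z^9, C_1 ≅ Z^12.

The boundary map ∂_1: C_1 → C_0 is given by ∂[p,q] = [q] − [p].
The 9×12 boundary matrix has rank 8 and Smith normal form diag(1,1,1,1,1,1,1,1).

Reading off H_k = ker ∂_k / im ∂_{k+1}:

  H_0: rank C_0 − rank ∂_1 = 9 − 8 = 1, and the invariant factors of ∂_1 are all 1, so H_0 ≅ Z.
  H_1: rank ker ∂_1 − rank ∂_2 = (12 − 8) − 0 = 4, and there is no ∂_2, so H_1 ≅ Z^4.

(K is a triangulation of a wedge of 4 circles.)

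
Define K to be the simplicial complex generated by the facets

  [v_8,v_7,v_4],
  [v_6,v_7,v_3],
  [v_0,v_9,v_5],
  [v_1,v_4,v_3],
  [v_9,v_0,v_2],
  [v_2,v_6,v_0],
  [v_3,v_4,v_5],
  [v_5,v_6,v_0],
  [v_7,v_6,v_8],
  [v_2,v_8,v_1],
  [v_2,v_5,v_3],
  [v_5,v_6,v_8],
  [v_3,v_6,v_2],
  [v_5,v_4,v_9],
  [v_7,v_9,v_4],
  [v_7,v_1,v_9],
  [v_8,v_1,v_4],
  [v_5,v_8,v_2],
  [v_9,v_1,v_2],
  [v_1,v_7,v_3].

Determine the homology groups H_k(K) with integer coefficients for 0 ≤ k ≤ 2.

We work with the vertex ordering v_0 < v_1 < v_2 < v_3 < v_4 < v_5 < v_6 < v_7 < v_8 < v_9. The simplices of K, each written with vertices in increasing order, are:

  0-simplices (10): [v_0], [v_1], [v_2], [v_3], [v_4], [v_5], [v_6], [v_7], [v_8], [v_9]
  1-simplices (30): (30 of them)
  2-simplices (20): (20 of them)

Hence C_0 ≅ Z^10, C_1 ≅ Z^30, C_2 ≅ Z^20.

Boundary ∂_1: C_1 → C_0 maps an edge to its endpoints' difference, ∂[p,q] = q − p.
The 10×30 boundary matrix has rank 9 and Smith normal form diag(1,1,1,1,1,1,1,1,1).

The boundary map ∂_2: C_2 → C_1 acts by ∂[p,q,r] = [q,r] − [p,r] + [p,q]. For instance
  ∂[v_1,v_3,v_7] = [v_3,v_7] − [v_1,v_7] + [v_1,v_3],
  ∂[v_0,v_2,v_9] = [v_2,v_9] − [v_0,v_9] + [v_0,v_2].
The resulting 30×20 matrix has rank 20, and its Smith normal form has invariant factors (1,1,1,1,1,1,1,1,1,1,1,1,1,1,1,1,1,1,1,2).

Computing H_k = (kernel of ∂_k) / (image of ∂_{k+1}):

  H_0: rank C_0 − rank ∂_1 = 10 − 9 = 1, and the invariant factors of ∂_1 are all 1, so H_0 = Z.
  H_1: rank ker ∂_1 − rank ∂_2 = (30 − 9) − 20 = 1, and ∂_2 has invariant factor 2 > 1, so H_1 = Z ⊕ Z/2Z.
  H_2: rank ker ∂_2 − rank ∂_3 = (20 − 20) − 0 = 0, and there is no ∂_3, so H_2 = 0.

(K is a triangulation of the Klein bottle.)

H_0 ≅ Z,  H_1 ≅ Z ⊕ Z/2Z,  H_2 = 0.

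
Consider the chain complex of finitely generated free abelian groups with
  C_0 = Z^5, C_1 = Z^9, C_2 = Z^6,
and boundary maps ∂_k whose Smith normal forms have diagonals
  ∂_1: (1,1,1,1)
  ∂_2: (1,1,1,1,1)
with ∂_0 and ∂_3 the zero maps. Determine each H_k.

H_0 = Z,  H_1 = 0,  H_2 = Z.

H_0: b_0 = 5 − 0 − 4 = 1; torsion from ∂_1 factors > 1: none. So H_0 = Z.
H_1: b_1 = 9 − 4 − 5 = 0; torsion from ∂_2 factors > 1: none. So H_1 = 0.
H_2: b_2 = 6 − 5 − 0 = 1; torsion from ∂_3 factors > 1: none. So H_2 = Z.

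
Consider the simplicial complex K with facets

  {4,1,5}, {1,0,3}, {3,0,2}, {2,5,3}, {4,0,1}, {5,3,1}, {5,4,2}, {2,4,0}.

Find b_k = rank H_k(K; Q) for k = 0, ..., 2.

b_0 = 1, b_1 = 0, b_2 = 1.

Take the total order 0 < 1 < 2 < 3 < 4 < 5 on the vertex set. Then K (dimension 2) consists of the simplices:

  0-simplices (6): [0], [1], [2], [3], [4], [5]
  1-simplices (12): [0,1], [0,2], [0,3], [0,4], [1,3], [1,4], [1,5], [2,3], [2,4], [2,5], [3,5], [4,5]
  2-simplices (8): [0,1,3], [0,1,4], [0,2,3], [0,2,4], [1,3,5], [1,4,5], [2,3,5], [2,4,5]

giving chain groups C_0 ≅ Z^6, C_1 ≅ Z^12, C_2 ≅ Z^8.

Boundary ∂_1: C_1 → C_0 is given by ∂[p,q] = [q] − [p]. For instance
  ∂[3,5] = [5] − [3].
This gives a 6×12 integer matrix of rank 5; reducing to Smith normal form yields diagonal entries (1,1,1,1,1).

Boundary ∂_2: C_2 → C_1 sends each 2-simplex [p,q,r] to [q,r] − [p,r] + [p,q]. For instance
  ∂[2,4,5] = [4,5] − [2,5] + [2,4],
  ∂[1,4,5] = [4,5] − [1,5] + [1,4].
This gives a 12×8 integer matrix of rank 7; reducing to Smith normal form yields diagonal entries (1,1,1,1,1,1,1).

From H_k ≅ ker(∂_k) / im(∂_{k+1}) we obtain:

  H_0: rank C_0 − rank ∂_1 = 6 − 5 = 1, and the invariant factors of ∂_1 are all 1, so H_0 = Z.
  H_1: rank ker ∂_1 − rank ∂_2 = (12 − 5) − 7 = 0, and the invariant factors of ∂_2 are all 1, so H_1 = 0.
  H_2: rank ker ∂_2 − rank ∂_3 = (8 − 7) − 0 = 1, and there is no ∂_3, so H_2 = Z.

As a check, the Euler characteristic is 6 − 12 + 8 = 2, which agrees with 1 − 0 + 1 = 2.

Hence the Betti numbers are b_0 = 1, b_1 = 0, b_2 = 1.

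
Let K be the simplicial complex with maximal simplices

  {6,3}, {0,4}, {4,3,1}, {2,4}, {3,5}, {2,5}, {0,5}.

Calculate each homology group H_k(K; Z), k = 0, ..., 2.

Fix the vertex order 0 < 1 < 2 < 3 < 4 < 5 < 6 and write every simplex with vertices in increasing order. Then dim K = 2 and the simplices of K are:

  0-simplices (7): [0], [1], [2], [3], [4], [5], [6]
  1-simplices (9): [0,4], [0,5], [1,3], [1,4], [2,4], [2,5], [3,4], [3,5], [3,6]
  2-simplices (1): [1,3,4]

giving chain groups C_0 ≅ Z^7, C_1 ≅ Z^9, C_2 ≅ Z^1.

The boundary map ∂_1: C_1 → C_0 maps an edge to its endpoints' difference, ∂[p,q] = q − p. For instance
  ∂[2,5] = [5] − [2].
The 7×9 boundary matrix has rank 6 and Smith normal form diag(1,1,1,1,1,1).

The boundary map ∂_2: C_2 → C_1 sends each 2-simplex [p,q,r] to [q,r] − [p,r] + [p,q]. For instance
  ∂[1,3,4] = [3,4] − [1,4] + [1,3].
As a 9×1 matrix over Z this has rank 1, with invariant factors (1).

From H_k ≅ ker(∂_k) / im(∂_{k+1}) we obtain:

  H_0: rank C_0 − rank ∂_1 = 7 − 6 = 1, and the invariant factors of ∂_1 are all 1, so H_0 = Z.
  H_1: rank ker ∂_1 − rank ∂_2 = (9 − 6) − 1 = 2, and the invariant factors of ∂_2 are all 1, so H_1 = Z^2.
  H_2: rank ker ∂_2 − rank ∂_3 = (1 − 1) − 0 = 0, and there is no ∂_3, so H_2 = 0.

As a check, the Euler characteristic is 7 − 9 + 1 = -1, which agrees with 1 − 2 + 0 = -1.

H_0 ≅ Z,  H_1 ≅ Z^2,  H_2 = 0.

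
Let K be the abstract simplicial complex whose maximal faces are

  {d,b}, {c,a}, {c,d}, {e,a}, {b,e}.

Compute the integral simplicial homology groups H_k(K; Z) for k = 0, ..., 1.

H_0 = Z,  H_1 = Z.

Fix the vertex order a < b < c < d < e and write every simplex with vertices in increasing order. Then dim K = 1 and the simplices of K are:

  0-simplices (5): a, b, c, d, e
  1-simplices (5): ac, ae, bd, be, cd

Hence C_0 ≅ Z^5, C_1 ≅ Z^5.

The boundary map ∂_1: C_1 → C_0 is given by ∂[p,q] = [q] − [p].
This gives a 5×5 integer matrix of rank 4; reducing to Smith normal form yields diagonal entries (1,1,1,1).

Reading off H_k = ker ∂_k / im ∂_{k+1}:

  H_0: rank C_0 − rank ∂_1 = 5 − 4 = 1, and the invariant factors of ∂_1 are all 1, so H_0 ≅ Z.
  H_1: rank ker ∂_1 − rank ∂_2 = (5 − 4) − 0 = 1, and there is no ∂_2, so H_1 ≅ Z.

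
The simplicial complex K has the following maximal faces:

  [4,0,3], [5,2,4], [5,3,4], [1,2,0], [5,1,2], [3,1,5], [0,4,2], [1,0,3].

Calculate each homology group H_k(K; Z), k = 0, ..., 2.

We work with the vertex ordering 0 < 1 < 2 < 3 < 4 < 5. The simplices of K, each written with vertices in increasing order, are:

  0-simplices (6): [0], [1], [2], [3], [4], [5]
  1-simplices (12): [0,1], [0,2], [0,3], [0,4], [1,2], [1,3], [1,5], [2,4], [2,5], [3,4], [3,5], [4,5]
  2-simplices (8): [0,1,2], [0,1,3], [0,2,4], [0,3,4], [1,2,5], [1,3,5], [2,4,5], [3,4,5]

so the chain groups are C_0 ≅ Z^6, C_1 ≅ Z^12, C_2 ≅ Z^8.

The boundary map ∂_1: C_1 → C_0 is given by ∂[p,q] = [q] − [p].
The resulting 6×12 matrix has rank 5, and its Smith normal form has invariant factors (1,1,1,1,1).

∂_2: C_2 → C_1 acts by ∂[p,q,r] = [q,r] − [p,r] + [p,q]. For instance
  ∂[0,2,4] = [2,4] − [0,4] + [0,2],
  ∂[1,3,5] = [3,5] − [1,5] + [1,3].
As a 12×8 matrix over Z this has rank 7, with invariant factors (1,1,1,1,1,1,1).

Now H_k = ker ∂_k / im ∂_{k+1}, so:

  H_0: rank C_0 − rank ∂_1 = 6 − 5 = 1, and the invariant factors of ∂_1 are all 1, so H_0 = Z.
  H_1: rank ker ∂_1 − rank ∂_2 = (12 − 5) − 7 = 0, and the invariant factors of ∂_2 are all 1, so H_1 = 0.
  H_2: rank ker ∂_2 − rank ∂_3 = (8 − 7) − 0 = 1, and there is no ∂_3, so H_2 = Z.

H_0 = Z,  H_1 = 0,  H_2 = Z.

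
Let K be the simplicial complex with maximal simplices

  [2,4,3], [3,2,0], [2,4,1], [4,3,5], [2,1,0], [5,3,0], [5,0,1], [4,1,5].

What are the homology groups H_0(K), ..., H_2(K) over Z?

H_0 ≅ Z,  H_1 = 0,  H_2 ≅ Z.

Order the vertices as 0 < 1 < 2 < 3 < 4 < 5. Listing each simplex with vertices in this order, K has dimension 2 with simplices:

  0-simplices (6): [0], [1], [2], [3], [4], [5]
  1-simplices (12): [0,1], [0,2], [0,3], [0,5], [1,2], [1,4], [1,5], [2,3], [2,4], [3,4], [3,5], [4,5]
  2-simplices (8): [0,1,2], [0,1,5], [0,2,3], [0,3,5], [1,2,4], [1,4,5], [2,3,4], [3,4,5]

giving chain groups C_0 ≅ Z^6, C_1 ≅ Z^12, C_2 ≅ Z^8.

The boundary map ∂_1: C_1 → C_0 maps an edge to its endpoints' difference, ∂[p,q] = q − p.
The resulting 6×12 matrix has rank 5, and its Smith normal form has invariant factors (1,1,1,1,1).

∂_2: C_2 → C_1 maps a triangle to the signed sum of its edges. For instance
  ∂[1,4,5] = [4,5] − [1,5] + [1,4],
  ∂[0,1,5] = [1,5] − [0,5] + [0,1].
The resulting 12×8 matrix has rank 7, and its Smith normal form has invariant factors (1,1,1,1,1,1,1).

Computing H_k = (kernel of ∂_k) / (image of ∂_{k+1}):

  H_0: rank C_0 − rank ∂_1 = 6 − 5 = 1, and the invariant factors of ∂_1 are all 1, so H_0 = Z.
  H_1: rank ker ∂_1 − rank ∂_2 = (12 − 5) − 7 = 0, and the invariant factors of ∂_2 are all 1, so H_1 = 0.
  H_2: rank ker ∂_2 − rank ∂_3 = (8 − 7) − 0 = 1, and there is no ∂_3, so H_2 = Z.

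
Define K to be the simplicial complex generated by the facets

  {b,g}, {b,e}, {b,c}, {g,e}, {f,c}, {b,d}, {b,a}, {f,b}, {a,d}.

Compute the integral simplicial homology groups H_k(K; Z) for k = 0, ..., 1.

We work with the vertex ordering a < b < c < d < e < f < g. The simplices of K, each written with vertices in increasing order, are:

  0-simplices (7): a, b, c, d, e, f, g
  1-simplices (9): ab, ad, bc, bd, be, bf, bg, cf, eg

so the chain groups are C_0 ≅ Z^7, C_1 ≅ Z^9.

Boundary ∂_1: C_1 → C_0 maps an edge to its endpoints' difference, ∂[p,q] = q − p. For instance
  ∂bc = c − b.
As a 7×9 matrix over Z this has rank 6, with invariant factors (1,1,1,1,1,1).

From H_k ≅ ker(∂_k) / im(∂_{k+1}) we obtain:

  H_0: rank C_0 − rank ∂_1 = 7 − 6 = 1, and the invariant factors of ∂_1 are all 1, so H_0 = Z.
  H_1: rank ker ∂_1 − rank ∂_2 = (9 − 6) − 0 = 3, and there is no ∂_2, so H_1 = Z^3.

(K is a triangulation of a wedge of 3 circles.)

H_0 ≅ Z,  H_1 ≅ Z^3.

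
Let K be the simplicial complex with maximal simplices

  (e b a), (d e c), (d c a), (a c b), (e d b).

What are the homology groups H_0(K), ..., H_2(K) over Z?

Order the vertices as a < b < c < d < e. Listing each simplex with vertices in this order, K has dimension 2 with simplices:

  0-simplices (5): a, b, c, d, e
  1-simplices (10): ab, ac, ad, ae, bc, bd, be, cd, ce, de
  2-simplices (5): abc, abe, acd, bde, cde

so the chain groups are C_0 ≅ Z^5, C_1 ≅ Z^10, C_2 ≅ Z^5.

Boundary ∂_1: C_1 → C_0 is given by ∂[p,q] = [q] − [p]. For instance
  ∂bc = c − b.
As a 5×10 matrix over Z this has rank 4, with invariant factors (1,1,1,1).

Boundary ∂_2: C_2 → C_1 acts by ∂[p,q,r] = [q,r] − [p,r] + [p,q]. For instance
  ∂abe = be − ae + ab,
  ∂cde = de − ce + cd.
As a 10×5 matrix over Z this has rank 5, with invariant factors (1,1,1,1,1).

From H_k ≅ ker(∂_k) / im(∂_{k+1}) we obtain:

  H_0: rank C_0 − rank ∂_1 = 5 − 4 = 1, and the invariant factors of ∂_1 are all 1, so H_0 ≅ Z.
  H_1: rank ker ∂_1 − rank ∂_2 = (10 − 4) − 5 = 1, and the invariant factors of ∂_2 are all 1, so H_1 ≅ Z.
  H_2: rank ker ∂_2 − rank ∂_3 = (5 − 5) − 0 = 0, and there is no ∂_3, so H_2 ≅ 0.

As a check, the Euler characteristic is 5 − 10 + 5 = 0, which agrees with 1 − 1 + 0 = 0.

H_0 = Z,  H_1 = Z,  H_2 = 0.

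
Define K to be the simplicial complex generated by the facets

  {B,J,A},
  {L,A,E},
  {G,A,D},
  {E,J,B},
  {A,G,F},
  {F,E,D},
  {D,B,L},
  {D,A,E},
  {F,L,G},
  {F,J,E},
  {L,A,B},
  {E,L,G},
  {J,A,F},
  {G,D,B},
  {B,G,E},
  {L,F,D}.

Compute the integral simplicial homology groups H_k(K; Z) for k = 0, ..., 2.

Take the total order A < B < D < E < F < G < J < L on the vertex set. Then K (dimension 2) consists of the simplices:

  0-simplices (8): A, B, D, E, F, G, J, L
  1-simplices (24): AB, AD, AE, AF, AG, AJ, AL, BD, BE, BG, BJ, BL, DE, DF, DG, DL, EF, EG, EJ, EL, FG, FJ, FL, GL
  2-simplices (16): ABJ, ABL, ADE, ADG, AEL, AFG, AFJ, BDG, BDL, BEG, BEJ, DEF, DFL, EFJ, EGL, FGL

Hence C_0 ≅ Z^8, C_1 ≅ Z^24, C_2 ≅ Z^16.

Boundary ∂_1: C_1 → C_0 maps an edge to its endpoints' difference, ∂[p,q] = q − p.
This gives a 8×24 integer matrix of rank 7; reducing to Smith normal form yields diagonal entries (1,1,1,1,1,1,1).

The boundary map ∂_2: C_2 → C_1 acts by ∂[p,q,r] = [q,r] − [p,r] + [p,q]. For instance
  ∂ABJ = BJ − AJ + AB,
  ∂AFJ = FJ − AJ + AF.
The 24×16 boundary matrix has rank 15 and Smith normal form diag(1,1,1,1,1,1,1,1,1,1,1,1,1,1,1).

Computing H_k = (kernel of ∂_k) / (image of ∂_{k+1}):

  H_0: rank C_0 − rank ∂_1 = 8 − 7 = 1, and the invariant factors of ∂_1 are all 1, so H_0 = Z.
  H_1: rank ker ∂_1 − rank ∂_2 = (24 − 7) − 15 = 2, and the invariant factors of ∂_2 are all 1, so H_1 = Z^2.
  H_2: rank ker ∂_2 − rank ∂_3 = (16 − 15) − 0 = 1, and there is no ∂_3, so H_2 = Z.

As a check, the Euler characteristic is 8 − 24 + 16 = 0, which agrees with 1 − 2 + 1 = 0.

H_0 = Z,  H_1 = Z^2,  H_2 = Z.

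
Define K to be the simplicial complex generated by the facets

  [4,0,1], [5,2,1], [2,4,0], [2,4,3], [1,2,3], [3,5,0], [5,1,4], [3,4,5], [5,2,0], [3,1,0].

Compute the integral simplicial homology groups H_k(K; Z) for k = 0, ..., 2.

H_0 ≅ Z,  H_1 ≅ Z/2Z,  H_2 = 0.

Order the vertices as 0 < 1 < 2 < 3 < 4 < 5. Listing each simplex with vertices in this order, K has dimension 2 with simplices:

  0-simplices (6): [0], [1], [2], [3], [4], [5]
  1-simplices (15): [0,1], [0,2], [0,3], [0,4], [0,5], [1,2], [1,3], [1,4], [1,5], [2,3], [2,4], [2,5], [3,4], [3,5], [4,5]
  2-simplices (10): [0,1,3], [0,1,4], [0,2,4], [0,2,5], [0,3,5], [1,2,3], [1,2,5], [1,4,5], [2,3,4], [3,4,5]

so the chain groups are C_0 ≅ Z^6, C_1 ≅ Z^15, C_2 ≅ Z^10.

∂_1: C_1 → C_0 is given by ∂[p,q] = [q] − [p]. For instance
  ∂[3,4] = [4] − [3].
This gives a 6×15 integer matrix of rank 5; reducing to Smith normal form yields diagonal entries (1,1,1,1,1).

∂_2: C_2 → C_1 sends each 2-simplex [p,q,r] to [q,r] − [p,r] + [p,q]. For instance
  ∂[0,3,5] = [3,5] − [0,5] + [0,3],
  ∂[1,2,5] = [2,5] − [1,5] + [1,2].
The 15×10 boundary matrix has rank 10 and Smith normal form diag(1,1,1,1,1,1,1,1,1,2).

Computing H_k = (kernel of ∂_k) / (image of ∂_{k+1}):

  H_0: rank C_0 − rank ∂_1 = 6 − 5 = 1, and the invariant factors of ∂_1 are all 1, so H_0 ≅ Z.
  H_1: rank ker ∂_1 − rank ∂_2 = (15 − 5) − 10 = 0, and ∂_2 has invariant factor 2 > 1, so H_1 ≅ Z/2Z.
  H_2: rank ker ∂_2 − rank ∂_3 = (10 − 10) − 0 = 0, and there is no ∂_3, so H_2 ≅ 0.

As a check, the Euler characteristic is 6 − 15 + 10 = 1, which agrees with 1 − 0 + 0 = 1.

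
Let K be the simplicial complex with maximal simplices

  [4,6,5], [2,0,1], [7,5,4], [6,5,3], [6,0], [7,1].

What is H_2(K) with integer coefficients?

Take the total order 0 < 1 < 2 < 3 < 4 < 5 < 6 < 7 on the vertex set. Then K (dimension 2) consists of the simplices:

  0-simplices (8): [0], [1], [2], [3], [4], [5], [6], [7]
  1-simplices (12): [0,1], [0,2], [0,6], [1,2], [1,7], [3,5], [3,6], [4,5], [4,6], [4,7], [5,6], [5,7]
  2-simplices (4): [0,1,2], [3,5,6], [4,5,6], [4,5,7]

Hence C_0 ≅ Z^8, C_1 ≅ Z^12, C_2 ≅ Z^4.

The boundary map ∂_1: C_1 → C_0 sends each edge [p,q] (with p < q) to q − p.
The resulting 8×12 matrix has rank 7, and its Smith normal form has invariant factors (1,1,1,1,1,1,1).

∂_2: C_2 → C_1 acts by ∂[p,q,r] = [q,r] − [p,r] + [p,q]. For instance
  ∂[3,5,6] = [5,6] − [3,6] + [3,5],
  ∂[4,5,7] = [5,7] − [4,7] + [4,5].
The 12×4 boundary matrix has rank 4 and Smith normal form diag(1,1,1,1).

Computing H_k = (kernel of ∂_k) / (image of ∂_{k+1}):

  H_2: rank ker ∂_2 − rank ∂_3 = (4 − 4) − 0 = 0, and there is no ∂_3, so H_2 ≅ 0.

H_2 = 0.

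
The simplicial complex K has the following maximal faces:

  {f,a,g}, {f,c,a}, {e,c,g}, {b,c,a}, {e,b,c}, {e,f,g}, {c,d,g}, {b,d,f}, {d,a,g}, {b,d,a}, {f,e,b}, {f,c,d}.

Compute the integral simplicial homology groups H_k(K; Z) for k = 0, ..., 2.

H_0 = Z,  H_1 = Z_2,  H_2 = 0.

We work with the vertex ordering a < b < c < d < e < f < g. The simplices of K, each written with vertices in increasing order, are:

  0-simplices (7): a, b, c, d, e, f, g
  1-simplices (18): ab, ac, ad, af, ag, bc, bd, be, bf, cd, ce, cf, cg, df, dg, ef, eg, fg
  2-simplices (12): abc, abd, acf, adg, afg, bce, bdf, bef, cdf, cdg, ceg, efg

Hence C_0 ≅ Z^7, C_1 ≅ Z^18, C_2 ≅ Z^12.

The boundary map ∂_1: C_1 → C_0 is given by ∂[p,q] = [q] − [p].
As a 7×18 matrix over Z this has rank 6, with invariant factors (1,1,1,1,1,1).

∂_2: C_2 → C_1 sends each 2-simplex [p,q,r] to [q,r] − [p,r] + [p,q]. For instance
  ∂efg = fg − eg + ef,
  ∂abd = bd − ad + ab.
The resulting 18×12 matrix has rank 12, and its Smith normal form has invariant factors (1,1,1,1,1,1,1,1,1,1,1,2).

Reading off H_k = ker ∂_k / im ∂_{k+1}:

  H_0: rank C_0 − rank ∂_1 = 7 − 6 = 1, and the invariant factors of ∂_1 are all 1, so H_0 ≅ Z.
  H_1: rank ker ∂_1 − rank ∂_2 = (18 − 6) − 12 = 0, and ∂_2 has invariant factor 2 > 1, so H_1 ≅ Z_2.
  H_2: rank ker ∂_2 − rank ∂_3 = (12 − 12) − 0 = 0, and there is no ∂_3, so H_2 ≅ 0.

As a check, the Euler characteristic is 7 − 18 + 12 = 1, which agrees with 1 − 0 + 0 = 1.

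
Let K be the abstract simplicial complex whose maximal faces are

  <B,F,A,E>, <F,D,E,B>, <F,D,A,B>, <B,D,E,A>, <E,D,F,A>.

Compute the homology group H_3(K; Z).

Order the vertices as A < B < D < E < F. Listing each simplex with vertices in this order, K has dimension 3 with simplices:

  0-simplices (5): A, B, D, E, F
  1-simplices (10): AB, AD, AE, AF, BD, BE, BF, DE, DF, EF
  2-simplices (10): ABD, ABE, ABF, ADE, ADF, AEF, BDE, BDF, BEF, DEF
  3-simplices (5): ABDE, ABDF, ABEF, ADEF, BDEF

giving chain groups C_0 ≅ Z^5, C_1 ≅ Z^10, C_2 ≅ Z^10, C_3 ≅ Z^5.

Boundary ∂_1: C_1 → C_0 maps an edge to its endpoints' difference, ∂[p,q] = q − p. For instance
  ∂BF = F − B.
The resulting 5×10 matrix has rank 4, and its Smith normal form has invariant factors (1,1,1,1).

The boundary map ∂_2: C_2 → C_1 acts by ∂[p,q,r] = [q,r] − [p,r] + [p,q]. For instance
  ∂ADF = DF − AF + AD,
  ∂AEF = EF − AF + AE.
As a 10×10 matrix over Z this has rank 6, with invariant factors (1,1,1,1,1,1).

The boundary map ∂_3: C_3 → C_2 sends each 3-simplex σ to the alternating sum Σ_i (−1)^i (σ with its i-th vertex removed). For instance
  ∂ABDF = BDF − ADF + ABF − ABD,
  ∂ABEF = BEF − AEF + ABF − ABE.
This gives a 10×5 integer matrix of rank 4; reducing to Smith normal form yields diagonal entries (1,1,1,1).

Reading off H_k = ker ∂_k / im ∂_{k+1}:

  H_3: rank ker ∂_3 − rank ∂_4 = (5 − 4) − 0 = 1, and there is no ∂_4, so H_3 ≅ Z.

H_3 = Z.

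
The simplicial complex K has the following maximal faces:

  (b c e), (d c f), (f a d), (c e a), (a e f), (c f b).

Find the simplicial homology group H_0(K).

K has 6 vertices, 12 edges, 6 triangles.
rank ∂_0 = 0, rank ∂_1 = 5 ⇒ b_0 = 6 − 0 − 5 = 1; all invariant factors of ∂_1 are 1 so no torsion. So H_0 = Z.

H_0 ≅ Z.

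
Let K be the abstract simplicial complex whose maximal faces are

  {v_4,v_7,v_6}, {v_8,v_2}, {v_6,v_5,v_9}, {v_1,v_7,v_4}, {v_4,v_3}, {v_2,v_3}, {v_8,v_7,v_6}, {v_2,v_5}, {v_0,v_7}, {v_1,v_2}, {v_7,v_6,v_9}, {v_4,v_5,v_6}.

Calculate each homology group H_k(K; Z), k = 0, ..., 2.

H_0 = Z,  H_1 = Z^3,  H_2 = 0.

Order the vertices as v_0 < v_1 < v_2 < v_3 < v_4 < v_5 < v_6 < v_7 < v_8 < v_9. Listing each simplex with vertices in this order, K has dimension 2 with simplices:

  0-simplices (10): [v_0], [v_1], [v_2], [v_3], [v_4], [v_5], [v_6], [v_7], [v_8], [v_9]
  1-simplices (18): (18 of them)
  2-simplices (6): [v_1,v_4,v_7], [v_4,v_5,v_6], [v_4,v_6,v_7], [v_5,v_6,v_9], [v_6,v_7,v_8], [v_6,v_7,v_9]

Hence C_0 ≅ Z^10, C_1 ≅ Z^18, C_2 ≅ Z^6.

The boundary map ∂_1: C_1 → C_0 is given by ∂[p,q] = [q] − [p]. For instance
  ∂[v_7,v_8] = [v_8] − [v_7].
As a 10×18 matrix over Z this has rank 9, with invariant factors (1,1,1,1,1,1,1,1,1).

Boundary ∂_2: C_2 → C_1 sends each 2-simplex [p,q,r] to [q,r] − [p,r] + [p,q]. For instance
  ∂[v_6,v_7,v_8] = [v_7,v_8] − [v_6,v_8] + [v_6,v_7],
  ∂[v_4,v_5,v_6] = [v_5,v_6] − [v_4,v_6] + [v_4,v_5].
The 18×6 boundary matrix has rank 6 and Smith normal form diag(1,1,1,1,1,1).

Now H_k = ker ∂_k / im ∂_{k+1}, so:

  H_0: rank C_0 − rank ∂_1 = 10 − 9 = 1, and the invariant factors of ∂_1 are all 1, so H_0 ≅ Z.
  H_1: rank ker ∂_1 − rank ∂_2 = (18 − 9) − 6 = 3, and the invariant factors of ∂_2 are all 1, so H_1 ≅ Z^3.
  H_2: rank ker ∂_2 − rank ∂_3 = (6 − 6) − 0 = 0, and there is no ∂_3, so H_2 ≅ 0.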